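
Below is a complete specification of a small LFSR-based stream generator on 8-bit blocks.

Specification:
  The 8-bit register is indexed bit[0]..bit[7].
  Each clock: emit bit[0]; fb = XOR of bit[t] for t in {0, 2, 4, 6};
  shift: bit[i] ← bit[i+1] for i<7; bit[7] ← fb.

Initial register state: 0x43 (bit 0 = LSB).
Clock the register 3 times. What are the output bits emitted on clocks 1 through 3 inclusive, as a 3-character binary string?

110

reg_0 = 0x43
clock 1: out=1, reg = 0x21
clock 2: out=1, reg = 0x90
clock 3: out=0, reg = 0xC8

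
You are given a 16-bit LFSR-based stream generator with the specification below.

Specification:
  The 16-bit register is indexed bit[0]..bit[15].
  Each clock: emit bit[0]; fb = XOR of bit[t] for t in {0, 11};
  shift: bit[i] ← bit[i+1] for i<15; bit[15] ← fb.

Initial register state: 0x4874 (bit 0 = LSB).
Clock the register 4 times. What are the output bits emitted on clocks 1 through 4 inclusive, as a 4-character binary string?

0010

reg_0 = 0x4874
clock 1: out=0, reg = 0xA43A
clock 2: out=0, reg = 0x521D
clock 3: out=1, reg = 0xA90E
clock 4: out=0, reg = 0xD487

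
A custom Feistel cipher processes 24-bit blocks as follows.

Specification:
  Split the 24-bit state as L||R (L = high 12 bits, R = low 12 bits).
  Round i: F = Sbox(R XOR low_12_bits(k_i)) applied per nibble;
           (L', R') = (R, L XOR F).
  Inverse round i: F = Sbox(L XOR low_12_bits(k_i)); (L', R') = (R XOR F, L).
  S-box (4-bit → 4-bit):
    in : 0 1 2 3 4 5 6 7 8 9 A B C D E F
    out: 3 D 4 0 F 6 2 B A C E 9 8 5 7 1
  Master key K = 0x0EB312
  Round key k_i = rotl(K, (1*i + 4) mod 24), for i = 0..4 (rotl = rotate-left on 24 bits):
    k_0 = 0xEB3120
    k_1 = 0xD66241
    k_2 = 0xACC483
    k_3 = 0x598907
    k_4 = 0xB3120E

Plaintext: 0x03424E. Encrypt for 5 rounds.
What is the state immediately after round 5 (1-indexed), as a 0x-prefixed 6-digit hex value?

0x3309F8

s_0 = plaintext = 0x03424E
s_1 = Round(s_0, k_0) = 0x24E013
s_2 = Round(s_1, k_1) = 0x01362A
s_3 = Round(s_2, k_2) = 0x62A4FF
s_4 = Round(s_3, k_3) = 0x4FF330
s_5 = Round(s_4, k_4) = 0x3309F8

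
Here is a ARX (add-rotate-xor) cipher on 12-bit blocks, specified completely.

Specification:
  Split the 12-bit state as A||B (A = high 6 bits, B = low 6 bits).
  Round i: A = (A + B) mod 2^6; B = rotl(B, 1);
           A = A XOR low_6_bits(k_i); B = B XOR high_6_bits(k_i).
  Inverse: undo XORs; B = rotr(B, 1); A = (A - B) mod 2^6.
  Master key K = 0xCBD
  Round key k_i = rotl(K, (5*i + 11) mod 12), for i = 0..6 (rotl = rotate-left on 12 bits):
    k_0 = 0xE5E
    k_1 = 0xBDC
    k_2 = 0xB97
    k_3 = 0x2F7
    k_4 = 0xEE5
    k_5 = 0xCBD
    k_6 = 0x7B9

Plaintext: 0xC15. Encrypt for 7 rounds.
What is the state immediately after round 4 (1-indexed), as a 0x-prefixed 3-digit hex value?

0x7F2

s_0 = plaintext = 0xC15
s_1 = Round(s_0, k_0) = 0x6D3
s_2 = Round(s_1, k_1) = 0xC89
s_3 = Round(s_2, k_2) = 0xB3C
s_4 = Round(s_3, k_3) = 0x7F2
s_5 = Round(s_4, k_4) = 0xD1E
s_6 = Round(s_5, k_5) = 0xBCE
s_7 = Round(s_6, k_6) = 0x102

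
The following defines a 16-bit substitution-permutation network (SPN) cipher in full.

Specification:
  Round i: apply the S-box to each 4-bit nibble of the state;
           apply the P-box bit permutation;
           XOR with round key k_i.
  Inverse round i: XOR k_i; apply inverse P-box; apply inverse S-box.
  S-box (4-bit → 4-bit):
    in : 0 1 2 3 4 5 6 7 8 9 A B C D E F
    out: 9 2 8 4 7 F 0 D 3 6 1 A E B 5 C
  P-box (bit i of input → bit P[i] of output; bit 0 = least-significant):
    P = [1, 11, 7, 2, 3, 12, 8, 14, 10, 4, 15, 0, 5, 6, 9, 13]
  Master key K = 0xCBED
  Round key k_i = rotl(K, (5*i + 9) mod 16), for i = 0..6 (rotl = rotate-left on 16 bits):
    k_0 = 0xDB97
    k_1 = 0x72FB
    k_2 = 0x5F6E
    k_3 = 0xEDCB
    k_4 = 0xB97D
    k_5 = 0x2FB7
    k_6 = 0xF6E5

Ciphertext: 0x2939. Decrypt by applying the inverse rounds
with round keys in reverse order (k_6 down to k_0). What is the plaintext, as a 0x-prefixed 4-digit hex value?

0x7A01

s_0 = ciphertext = 0x2939
s_1 = InvRound(s_0, k_6) = 0x945C
s_2 = InvRound(s_1, k_5) = 0x5F44
s_3 = InvRound(s_2, k_4) = 0x7506
s_4 = InvRound(s_3, k_3) = 0x1F8C
s_5 = InvRound(s_4, k_2) = 0x862E
s_6 = InvRound(s_5, k_1) = 0xB5BF
s_7 = InvRound(s_6, k_0) = 0x7A01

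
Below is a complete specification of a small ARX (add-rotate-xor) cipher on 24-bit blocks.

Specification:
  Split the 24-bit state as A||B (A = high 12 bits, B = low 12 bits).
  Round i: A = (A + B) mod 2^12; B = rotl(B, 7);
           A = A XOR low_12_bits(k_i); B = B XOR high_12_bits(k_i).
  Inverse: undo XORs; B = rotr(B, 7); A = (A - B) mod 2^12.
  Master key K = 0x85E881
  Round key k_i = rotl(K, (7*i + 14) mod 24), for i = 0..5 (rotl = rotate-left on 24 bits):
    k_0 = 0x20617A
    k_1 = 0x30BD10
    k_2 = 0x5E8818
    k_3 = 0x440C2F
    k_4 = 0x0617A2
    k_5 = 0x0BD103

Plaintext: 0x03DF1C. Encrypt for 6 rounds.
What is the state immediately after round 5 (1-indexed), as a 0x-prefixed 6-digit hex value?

s_0 = plaintext = 0x03DF1C
s_1 = Round(s_0, k_0) = 0xE23C7E
s_2 = Round(s_1, k_1) = 0x7B1C68
s_3 = Round(s_2, k_2) = 0xC0118B
s_4 = Round(s_3, k_3) = 0x1A31CC
s_5 = Round(s_4, k_4) = 0x4CD66F
s_6 = Round(s_5, k_5) = 0xA3F70E

0x4CD66F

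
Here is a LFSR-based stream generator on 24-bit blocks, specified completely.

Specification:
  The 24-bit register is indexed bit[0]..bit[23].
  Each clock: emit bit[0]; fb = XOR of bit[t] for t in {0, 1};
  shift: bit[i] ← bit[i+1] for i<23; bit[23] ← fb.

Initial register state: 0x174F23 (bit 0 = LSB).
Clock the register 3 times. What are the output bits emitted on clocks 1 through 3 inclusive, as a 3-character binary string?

reg_0 = 0x174F23
clock 1: out=1, reg = 0x0BA791
clock 2: out=1, reg = 0x85D3C8
clock 3: out=0, reg = 0x42E9E4

110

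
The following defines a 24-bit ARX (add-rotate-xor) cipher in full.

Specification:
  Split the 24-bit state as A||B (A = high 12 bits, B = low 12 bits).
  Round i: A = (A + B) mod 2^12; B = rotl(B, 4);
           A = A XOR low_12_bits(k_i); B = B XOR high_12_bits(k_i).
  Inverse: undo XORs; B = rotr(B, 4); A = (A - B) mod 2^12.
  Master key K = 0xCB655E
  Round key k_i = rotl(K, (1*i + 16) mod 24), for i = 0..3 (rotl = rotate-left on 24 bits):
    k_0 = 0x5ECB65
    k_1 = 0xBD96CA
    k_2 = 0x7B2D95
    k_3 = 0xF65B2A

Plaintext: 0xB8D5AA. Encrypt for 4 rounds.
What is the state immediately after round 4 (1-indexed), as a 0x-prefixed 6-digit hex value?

s_0 = plaintext = 0xB8D5AA
s_1 = Round(s_0, k_0) = 0xA52F49
s_2 = Round(s_1, k_1) = 0xF51F46
s_3 = Round(s_2, k_2) = 0x3023DD
s_4 = Round(s_3, k_3) = 0xDF52B6

0xDF52B6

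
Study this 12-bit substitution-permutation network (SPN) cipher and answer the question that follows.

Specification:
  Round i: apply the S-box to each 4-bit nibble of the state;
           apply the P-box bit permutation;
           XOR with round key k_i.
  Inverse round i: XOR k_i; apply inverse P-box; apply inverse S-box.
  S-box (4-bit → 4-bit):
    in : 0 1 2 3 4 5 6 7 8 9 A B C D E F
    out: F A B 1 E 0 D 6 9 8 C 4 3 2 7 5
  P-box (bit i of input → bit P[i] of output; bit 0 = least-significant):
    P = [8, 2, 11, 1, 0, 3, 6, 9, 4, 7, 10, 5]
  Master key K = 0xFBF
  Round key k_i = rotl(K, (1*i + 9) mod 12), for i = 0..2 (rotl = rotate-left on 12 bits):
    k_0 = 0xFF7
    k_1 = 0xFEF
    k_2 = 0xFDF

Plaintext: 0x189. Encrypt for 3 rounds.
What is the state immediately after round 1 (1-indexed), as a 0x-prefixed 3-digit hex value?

0xD54

s_0 = plaintext = 0x189
s_1 = Round(s_0, k_0) = 0xD54
s_2 = Round(s_1, k_1) = 0x769
s_3 = Round(s_2, k_2) = 0x91C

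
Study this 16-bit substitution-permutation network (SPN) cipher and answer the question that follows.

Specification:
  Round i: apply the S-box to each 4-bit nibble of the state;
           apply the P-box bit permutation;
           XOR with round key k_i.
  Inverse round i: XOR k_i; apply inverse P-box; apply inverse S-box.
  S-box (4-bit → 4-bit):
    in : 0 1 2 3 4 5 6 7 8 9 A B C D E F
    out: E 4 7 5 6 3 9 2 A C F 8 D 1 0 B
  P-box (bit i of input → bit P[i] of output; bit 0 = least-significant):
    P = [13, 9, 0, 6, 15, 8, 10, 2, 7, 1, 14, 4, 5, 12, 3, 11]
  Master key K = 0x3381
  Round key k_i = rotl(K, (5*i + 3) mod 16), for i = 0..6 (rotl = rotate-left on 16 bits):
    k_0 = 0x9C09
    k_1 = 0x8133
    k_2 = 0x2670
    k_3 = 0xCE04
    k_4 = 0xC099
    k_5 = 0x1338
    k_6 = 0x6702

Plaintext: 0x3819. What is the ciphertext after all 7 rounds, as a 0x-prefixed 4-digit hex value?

0x7283

s_0 = plaintext = 0x3819
s_1 = Round(s_0, k_0) = 0x9872
s_2 = Round(s_1, k_1) = 0xAA28
s_3 = Round(s_2, k_2) = 0xF98A
s_4 = Round(s_3, k_3) = 0xB571
s_5 = Round(s_4, k_4) = 0xC91A
s_6 = Round(s_5, k_5) = 0x7D41
s_7 = Round(s_6, k_6) = 0x7283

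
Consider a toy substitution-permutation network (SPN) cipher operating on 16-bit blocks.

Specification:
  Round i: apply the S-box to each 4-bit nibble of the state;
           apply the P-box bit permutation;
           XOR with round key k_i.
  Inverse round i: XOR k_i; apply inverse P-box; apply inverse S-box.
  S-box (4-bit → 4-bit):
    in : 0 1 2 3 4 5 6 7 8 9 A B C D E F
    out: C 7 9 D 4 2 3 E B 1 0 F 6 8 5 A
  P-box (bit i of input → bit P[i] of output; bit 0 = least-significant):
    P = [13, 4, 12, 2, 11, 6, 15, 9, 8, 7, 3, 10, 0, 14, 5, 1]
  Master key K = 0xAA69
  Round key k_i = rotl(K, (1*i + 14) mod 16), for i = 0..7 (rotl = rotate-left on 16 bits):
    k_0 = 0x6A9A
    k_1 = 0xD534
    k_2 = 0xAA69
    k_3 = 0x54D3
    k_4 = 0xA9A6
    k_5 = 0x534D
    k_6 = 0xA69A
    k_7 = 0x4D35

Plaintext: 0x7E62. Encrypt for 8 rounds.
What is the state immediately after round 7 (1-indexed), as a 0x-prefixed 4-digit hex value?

s_0 = plaintext = 0x7E62
s_1 = Round(s_0, k_0) = 0x03F4
s_2 = Round(s_1, k_1) = 0xC25E
s_3 = Round(s_2, k_2) = 0xDF09
s_4 = Round(s_3, k_3) = 0xF251
s_5 = Round(s_4, k_4) = 0xDCF4
s_6 = Round(s_5, k_5) = 0x4187
s_7 = Round(s_6, k_6) = 0xBD66
s_8 = Round(s_7, k_7) = 0x2146

0xBD66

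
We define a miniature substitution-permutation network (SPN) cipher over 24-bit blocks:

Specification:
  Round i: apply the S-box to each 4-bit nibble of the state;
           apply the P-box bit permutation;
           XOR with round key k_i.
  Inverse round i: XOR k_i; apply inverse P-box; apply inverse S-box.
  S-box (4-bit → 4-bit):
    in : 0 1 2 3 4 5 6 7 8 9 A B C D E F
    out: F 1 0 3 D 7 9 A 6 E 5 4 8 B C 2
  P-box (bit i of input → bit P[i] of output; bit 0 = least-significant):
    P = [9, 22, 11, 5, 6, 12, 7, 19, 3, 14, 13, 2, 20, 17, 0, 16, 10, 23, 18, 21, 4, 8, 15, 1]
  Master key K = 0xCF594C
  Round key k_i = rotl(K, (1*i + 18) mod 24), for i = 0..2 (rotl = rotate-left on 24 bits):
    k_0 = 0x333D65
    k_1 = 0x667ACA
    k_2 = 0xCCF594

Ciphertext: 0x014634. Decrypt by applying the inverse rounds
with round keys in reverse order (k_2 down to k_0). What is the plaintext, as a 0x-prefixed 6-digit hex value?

s_0 = ciphertext = 0x014634
s_1 = InvRound(s_0, k_2) = 0x88CB9D
s_2 = InvRound(s_1, k_1) = 0x098EDF
s_3 = InvRound(s_2, k_0) = 0x0C3A96

0x0C3A96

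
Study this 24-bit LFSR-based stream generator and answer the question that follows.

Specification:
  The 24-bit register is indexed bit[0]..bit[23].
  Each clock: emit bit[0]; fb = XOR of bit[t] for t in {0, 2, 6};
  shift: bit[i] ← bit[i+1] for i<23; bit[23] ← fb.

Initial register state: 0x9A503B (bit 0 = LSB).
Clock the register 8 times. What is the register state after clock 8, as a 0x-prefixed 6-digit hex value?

0x759A50

reg_0 = 0x9A503B
clock 1: out=1, reg = 0xCD281D
clock 2: out=1, reg = 0x66940E
clock 3: out=0, reg = 0xB34A07
clock 4: out=1, reg = 0x59A503
clock 5: out=1, reg = 0xACD281
clock 6: out=1, reg = 0xD66940
clock 7: out=0, reg = 0xEB34A0
clock 8: out=0, reg = 0x759A50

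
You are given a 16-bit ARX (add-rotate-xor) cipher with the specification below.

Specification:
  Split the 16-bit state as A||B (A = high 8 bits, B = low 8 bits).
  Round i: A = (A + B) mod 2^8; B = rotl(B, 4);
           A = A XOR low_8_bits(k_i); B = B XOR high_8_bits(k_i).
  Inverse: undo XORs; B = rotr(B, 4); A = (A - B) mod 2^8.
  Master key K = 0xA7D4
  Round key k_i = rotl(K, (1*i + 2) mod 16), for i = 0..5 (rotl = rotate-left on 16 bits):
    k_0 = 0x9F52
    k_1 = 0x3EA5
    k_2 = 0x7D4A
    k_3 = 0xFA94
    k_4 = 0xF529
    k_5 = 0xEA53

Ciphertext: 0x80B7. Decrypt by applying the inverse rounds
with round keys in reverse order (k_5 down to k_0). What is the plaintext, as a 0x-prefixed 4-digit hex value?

0x21E8

s_0 = ciphertext = 0x80B7
s_1 = InvRound(s_0, k_5) = 0xFED5
s_2 = InvRound(s_1, k_4) = 0xD502
s_3 = InvRound(s_2, k_3) = 0xB28F
s_4 = InvRound(s_3, k_2) = 0xC92F
s_5 = InvRound(s_4, k_1) = 0x5B11
s_6 = InvRound(s_5, k_0) = 0x21E8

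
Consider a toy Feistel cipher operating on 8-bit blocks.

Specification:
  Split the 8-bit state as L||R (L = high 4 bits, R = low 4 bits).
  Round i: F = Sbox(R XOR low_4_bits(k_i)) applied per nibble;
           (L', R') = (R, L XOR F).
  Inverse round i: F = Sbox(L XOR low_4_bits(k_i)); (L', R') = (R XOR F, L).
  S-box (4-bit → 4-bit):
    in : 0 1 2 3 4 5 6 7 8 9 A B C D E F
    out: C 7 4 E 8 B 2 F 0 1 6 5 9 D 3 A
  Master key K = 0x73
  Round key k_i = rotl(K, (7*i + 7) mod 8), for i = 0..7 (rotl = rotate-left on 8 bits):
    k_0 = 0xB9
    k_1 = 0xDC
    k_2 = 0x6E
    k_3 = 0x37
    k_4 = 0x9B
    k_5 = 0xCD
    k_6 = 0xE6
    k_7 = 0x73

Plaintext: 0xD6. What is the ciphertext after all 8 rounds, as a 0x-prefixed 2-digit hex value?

0x6C

s_0 = plaintext = 0xD6
s_1 = Round(s_0, k_0) = 0x67
s_2 = Round(s_1, k_1) = 0x73
s_3 = Round(s_2, k_2) = 0x3A
s_4 = Round(s_3, k_3) = 0xAE
s_5 = Round(s_4, k_4) = 0xE1
s_6 = Round(s_5, k_5) = 0x17
s_7 = Round(s_6, k_6) = 0x76
s_8 = Round(s_7, k_7) = 0x6C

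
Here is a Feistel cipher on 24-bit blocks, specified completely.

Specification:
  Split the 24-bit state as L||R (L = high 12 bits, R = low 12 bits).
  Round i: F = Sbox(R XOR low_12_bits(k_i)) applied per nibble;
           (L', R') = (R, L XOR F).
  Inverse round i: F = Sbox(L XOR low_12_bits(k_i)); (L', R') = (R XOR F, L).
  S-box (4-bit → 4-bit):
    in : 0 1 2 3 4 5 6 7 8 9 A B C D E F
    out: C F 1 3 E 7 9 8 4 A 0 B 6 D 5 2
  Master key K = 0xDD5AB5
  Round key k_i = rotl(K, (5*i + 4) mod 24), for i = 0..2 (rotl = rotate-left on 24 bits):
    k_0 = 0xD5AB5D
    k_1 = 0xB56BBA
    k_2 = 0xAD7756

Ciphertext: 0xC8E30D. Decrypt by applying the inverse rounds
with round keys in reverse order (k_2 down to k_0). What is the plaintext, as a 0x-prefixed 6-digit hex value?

0x635F1D

s_0 = ciphertext = 0xC8E30D
s_1 = InvRound(s_0, k_2) = 0x8D9C8E
s_2 = InvRound(s_1, k_1) = 0xF1D8D9
s_3 = InvRound(s_2, k_0) = 0x635F1D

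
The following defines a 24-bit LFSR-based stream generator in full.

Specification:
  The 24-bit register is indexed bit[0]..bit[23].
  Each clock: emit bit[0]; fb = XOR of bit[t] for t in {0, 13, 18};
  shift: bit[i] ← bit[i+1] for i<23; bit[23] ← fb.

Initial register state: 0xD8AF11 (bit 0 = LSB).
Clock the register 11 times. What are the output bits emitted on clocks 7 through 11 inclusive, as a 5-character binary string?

00111

reg_0 = 0xD8AF11
clock 1: out=1, reg = 0x6C5788
clock 2: out=0, reg = 0xB62BC4
clock 3: out=0, reg = 0x5B15E2
clock 4: out=0, reg = 0x2D8AF1
clock 5: out=1, reg = 0x16C578
clock 6: out=0, reg = 0x8B62BC
clock 7: out=0, reg = 0xC5B15E
clock 8: out=0, reg = 0x62D8AF
clock 9: out=1, reg = 0xB16C57
clock 10: out=1, reg = 0x58B62B
clock 11: out=1, reg = 0x2C5B15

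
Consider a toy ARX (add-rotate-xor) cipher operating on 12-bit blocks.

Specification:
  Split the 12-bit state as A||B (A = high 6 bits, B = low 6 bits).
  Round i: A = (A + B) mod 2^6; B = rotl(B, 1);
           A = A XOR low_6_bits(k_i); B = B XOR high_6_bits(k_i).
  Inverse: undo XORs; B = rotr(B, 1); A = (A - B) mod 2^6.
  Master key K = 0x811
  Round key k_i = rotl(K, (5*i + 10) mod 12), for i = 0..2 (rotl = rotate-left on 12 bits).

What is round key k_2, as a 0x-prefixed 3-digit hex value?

0x181

K = 0x811
k_0 = rotl(K, (5*0+10) mod 12) = rotl(K, 10) = 0x604
k_1 = rotl(K, (5*1+10) mod 12) = rotl(K, 3) = 0x08C
k_2 = rotl(K, (5*2+10) mod 12) = rotl(K, 8) = 0x181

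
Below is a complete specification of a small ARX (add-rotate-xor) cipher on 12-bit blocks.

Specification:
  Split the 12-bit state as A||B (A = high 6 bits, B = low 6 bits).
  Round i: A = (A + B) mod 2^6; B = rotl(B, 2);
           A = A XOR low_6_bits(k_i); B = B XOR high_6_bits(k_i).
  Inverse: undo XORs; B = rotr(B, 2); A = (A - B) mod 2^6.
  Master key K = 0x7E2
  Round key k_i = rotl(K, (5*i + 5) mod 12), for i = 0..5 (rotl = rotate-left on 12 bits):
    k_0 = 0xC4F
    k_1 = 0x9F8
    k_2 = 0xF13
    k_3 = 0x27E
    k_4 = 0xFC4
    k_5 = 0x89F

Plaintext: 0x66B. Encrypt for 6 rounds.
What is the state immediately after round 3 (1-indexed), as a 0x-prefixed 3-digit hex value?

s_0 = plaintext = 0x66B
s_1 = Round(s_0, k_0) = 0x2DF
s_2 = Round(s_1, k_1) = 0x49A
s_3 = Round(s_2, k_2) = 0xFD5
s_4 = Round(s_3, k_3) = 0xA9C
s_5 = Round(s_4, k_4) = 0x08E
s_6 = Round(s_5, k_5) = 0x3DA

0xFD5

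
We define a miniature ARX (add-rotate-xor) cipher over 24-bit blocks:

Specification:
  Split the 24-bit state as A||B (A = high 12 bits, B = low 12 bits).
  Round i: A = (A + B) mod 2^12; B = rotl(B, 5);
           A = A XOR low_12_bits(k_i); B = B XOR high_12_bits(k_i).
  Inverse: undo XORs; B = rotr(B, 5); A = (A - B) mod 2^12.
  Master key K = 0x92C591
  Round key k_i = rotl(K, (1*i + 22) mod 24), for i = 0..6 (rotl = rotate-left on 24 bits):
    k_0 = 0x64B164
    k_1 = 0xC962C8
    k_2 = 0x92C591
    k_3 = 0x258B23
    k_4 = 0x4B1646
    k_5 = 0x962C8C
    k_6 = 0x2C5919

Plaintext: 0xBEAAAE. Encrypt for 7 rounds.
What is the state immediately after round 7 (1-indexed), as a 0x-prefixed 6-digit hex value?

s_0 = plaintext = 0xBEAAAE
s_1 = Round(s_0, k_0) = 0x7FC39E
s_2 = Round(s_1, k_1) = 0x952F51
s_3 = Round(s_2, k_2) = 0xD32312
s_4 = Round(s_3, k_3) = 0xB6701E
s_5 = Round(s_4, k_4) = 0xDC3771
s_6 = Round(s_5, k_5) = 0x9B874C
s_7 = Round(s_6, k_6) = 0x81DB4B

0x81DB4B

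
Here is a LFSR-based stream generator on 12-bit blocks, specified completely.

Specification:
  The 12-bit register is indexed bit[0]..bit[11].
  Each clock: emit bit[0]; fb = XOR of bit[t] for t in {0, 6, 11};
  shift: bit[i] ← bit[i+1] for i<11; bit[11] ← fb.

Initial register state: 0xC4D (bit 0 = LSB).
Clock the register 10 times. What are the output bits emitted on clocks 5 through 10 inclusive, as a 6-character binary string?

reg_0 = 0xC4D
clock 1: out=1, reg = 0xE26
clock 2: out=0, reg = 0xF13
clock 3: out=1, reg = 0x789
clock 4: out=1, reg = 0xBC4
clock 5: out=0, reg = 0x5E2
clock 6: out=0, reg = 0xAF1
clock 7: out=1, reg = 0xD78
clock 8: out=0, reg = 0x6BC
clock 9: out=0, reg = 0x35E
clock 10: out=0, reg = 0x9AF

001000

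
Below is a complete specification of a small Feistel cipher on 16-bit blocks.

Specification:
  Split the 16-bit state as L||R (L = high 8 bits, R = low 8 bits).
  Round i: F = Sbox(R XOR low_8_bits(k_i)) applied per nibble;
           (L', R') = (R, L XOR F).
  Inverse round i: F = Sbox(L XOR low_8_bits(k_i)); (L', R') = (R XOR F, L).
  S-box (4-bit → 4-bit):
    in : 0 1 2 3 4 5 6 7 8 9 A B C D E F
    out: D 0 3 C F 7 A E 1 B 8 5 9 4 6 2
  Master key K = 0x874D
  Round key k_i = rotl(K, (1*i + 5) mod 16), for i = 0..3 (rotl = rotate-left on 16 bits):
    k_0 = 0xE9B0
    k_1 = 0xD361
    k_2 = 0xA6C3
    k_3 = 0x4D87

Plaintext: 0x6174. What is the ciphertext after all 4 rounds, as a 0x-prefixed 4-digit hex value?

s_0 = plaintext = 0x6174
s_1 = Round(s_0, k_0) = 0x74FE
s_2 = Round(s_1, k_1) = 0xFEC6
s_3 = Round(s_2, k_2) = 0xC629
s_4 = Round(s_3, k_3) = 0x2940

0x2940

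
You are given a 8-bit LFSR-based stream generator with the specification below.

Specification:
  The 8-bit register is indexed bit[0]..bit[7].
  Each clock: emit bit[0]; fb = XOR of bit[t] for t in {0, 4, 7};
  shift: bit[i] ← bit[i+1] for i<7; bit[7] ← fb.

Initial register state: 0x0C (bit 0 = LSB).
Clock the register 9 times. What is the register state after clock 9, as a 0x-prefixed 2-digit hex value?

0xE2

reg_0 = 0x0C
clock 1: out=0, reg = 0x06
clock 2: out=0, reg = 0x03
clock 3: out=1, reg = 0x81
clock 4: out=1, reg = 0x40
clock 5: out=0, reg = 0x20
clock 6: out=0, reg = 0x10
clock 7: out=0, reg = 0x88
clock 8: out=0, reg = 0xC4
clock 9: out=0, reg = 0xE2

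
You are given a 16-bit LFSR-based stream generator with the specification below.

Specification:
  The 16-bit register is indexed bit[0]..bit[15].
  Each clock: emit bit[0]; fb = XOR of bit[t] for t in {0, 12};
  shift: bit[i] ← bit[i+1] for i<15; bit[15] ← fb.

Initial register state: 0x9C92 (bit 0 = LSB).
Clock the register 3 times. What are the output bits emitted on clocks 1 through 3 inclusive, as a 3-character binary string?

reg_0 = 0x9C92
clock 1: out=0, reg = 0xCE49
clock 2: out=1, reg = 0xE724
clock 3: out=0, reg = 0x7392

010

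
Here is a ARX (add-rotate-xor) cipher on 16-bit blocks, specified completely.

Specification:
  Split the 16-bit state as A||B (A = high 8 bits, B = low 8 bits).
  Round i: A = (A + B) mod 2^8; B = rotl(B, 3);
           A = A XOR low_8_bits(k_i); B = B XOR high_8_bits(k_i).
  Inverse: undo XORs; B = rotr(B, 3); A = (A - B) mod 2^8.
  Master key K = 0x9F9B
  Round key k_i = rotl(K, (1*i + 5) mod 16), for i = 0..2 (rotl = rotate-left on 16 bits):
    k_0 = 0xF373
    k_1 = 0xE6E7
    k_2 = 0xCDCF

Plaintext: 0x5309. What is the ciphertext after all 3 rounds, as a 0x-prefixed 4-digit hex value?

s_0 = plaintext = 0x5309
s_1 = Round(s_0, k_0) = 0x2FBB
s_2 = Round(s_1, k_1) = 0x0D3B
s_3 = Round(s_2, k_2) = 0x8714

0x8714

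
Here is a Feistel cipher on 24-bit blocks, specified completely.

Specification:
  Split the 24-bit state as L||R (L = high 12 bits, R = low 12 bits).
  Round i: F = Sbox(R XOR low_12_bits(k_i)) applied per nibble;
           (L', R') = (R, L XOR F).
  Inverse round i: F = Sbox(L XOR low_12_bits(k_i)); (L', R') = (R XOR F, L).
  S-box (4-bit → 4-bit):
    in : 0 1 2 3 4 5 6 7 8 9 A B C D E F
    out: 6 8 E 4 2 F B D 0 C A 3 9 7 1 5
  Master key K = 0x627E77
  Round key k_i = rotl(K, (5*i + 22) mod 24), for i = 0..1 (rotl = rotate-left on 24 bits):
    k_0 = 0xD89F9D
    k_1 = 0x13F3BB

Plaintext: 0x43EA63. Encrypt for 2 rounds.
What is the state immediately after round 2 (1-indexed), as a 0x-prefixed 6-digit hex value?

s_0 = plaintext = 0x43EA63
s_1 = Round(s_0, k_0) = 0xA63B6F
s_2 = Round(s_1, k_1) = 0xB6FA11

0xB6FA11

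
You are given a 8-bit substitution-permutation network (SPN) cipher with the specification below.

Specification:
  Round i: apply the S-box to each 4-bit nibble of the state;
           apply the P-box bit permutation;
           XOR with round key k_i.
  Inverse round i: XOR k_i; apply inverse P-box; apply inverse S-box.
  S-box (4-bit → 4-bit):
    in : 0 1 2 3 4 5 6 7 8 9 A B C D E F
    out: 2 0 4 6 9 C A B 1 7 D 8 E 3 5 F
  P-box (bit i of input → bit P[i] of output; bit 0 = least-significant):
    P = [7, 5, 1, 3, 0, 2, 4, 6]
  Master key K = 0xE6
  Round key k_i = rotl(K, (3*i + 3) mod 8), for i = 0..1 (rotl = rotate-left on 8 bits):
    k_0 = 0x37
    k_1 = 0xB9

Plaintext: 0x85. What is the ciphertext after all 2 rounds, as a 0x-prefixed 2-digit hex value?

0x87

s_0 = plaintext = 0x85
s_1 = Round(s_0, k_0) = 0x3C
s_2 = Round(s_1, k_1) = 0x87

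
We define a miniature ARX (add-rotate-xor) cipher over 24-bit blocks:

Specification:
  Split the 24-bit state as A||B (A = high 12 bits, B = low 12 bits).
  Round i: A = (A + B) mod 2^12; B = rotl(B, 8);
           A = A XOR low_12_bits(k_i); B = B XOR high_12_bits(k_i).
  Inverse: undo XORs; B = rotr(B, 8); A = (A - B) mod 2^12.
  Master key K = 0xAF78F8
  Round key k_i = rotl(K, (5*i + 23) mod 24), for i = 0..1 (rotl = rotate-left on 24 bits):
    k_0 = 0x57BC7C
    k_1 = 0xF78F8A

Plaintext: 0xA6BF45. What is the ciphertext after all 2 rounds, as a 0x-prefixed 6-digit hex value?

0x9D1070

s_0 = plaintext = 0xA6BF45
s_1 = Round(s_0, k_0) = 0x5CC08F
s_2 = Round(s_1, k_1) = 0x9D1070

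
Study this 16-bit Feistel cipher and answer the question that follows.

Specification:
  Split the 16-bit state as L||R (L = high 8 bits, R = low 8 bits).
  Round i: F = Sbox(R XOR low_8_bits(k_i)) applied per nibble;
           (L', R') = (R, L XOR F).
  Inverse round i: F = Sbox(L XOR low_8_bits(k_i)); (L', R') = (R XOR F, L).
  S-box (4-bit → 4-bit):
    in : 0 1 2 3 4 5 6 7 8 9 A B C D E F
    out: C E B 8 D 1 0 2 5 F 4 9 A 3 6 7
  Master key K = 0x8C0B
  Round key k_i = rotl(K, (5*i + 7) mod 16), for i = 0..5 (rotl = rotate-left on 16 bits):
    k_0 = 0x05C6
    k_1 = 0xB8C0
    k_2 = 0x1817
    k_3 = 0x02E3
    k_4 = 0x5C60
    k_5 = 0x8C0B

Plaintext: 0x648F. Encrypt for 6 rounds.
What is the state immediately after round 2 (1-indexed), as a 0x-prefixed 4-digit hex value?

s_0 = plaintext = 0x648F
s_1 = Round(s_0, k_0) = 0x8FBB
s_2 = Round(s_1, k_1) = 0xBBA6
s_3 = Round(s_2, k_2) = 0xA625
s_4 = Round(s_3, k_3) = 0x2506
s_5 = Round(s_4, k_4) = 0x0625
s_6 = Round(s_5, k_5) = 0x25B0

0xBBA6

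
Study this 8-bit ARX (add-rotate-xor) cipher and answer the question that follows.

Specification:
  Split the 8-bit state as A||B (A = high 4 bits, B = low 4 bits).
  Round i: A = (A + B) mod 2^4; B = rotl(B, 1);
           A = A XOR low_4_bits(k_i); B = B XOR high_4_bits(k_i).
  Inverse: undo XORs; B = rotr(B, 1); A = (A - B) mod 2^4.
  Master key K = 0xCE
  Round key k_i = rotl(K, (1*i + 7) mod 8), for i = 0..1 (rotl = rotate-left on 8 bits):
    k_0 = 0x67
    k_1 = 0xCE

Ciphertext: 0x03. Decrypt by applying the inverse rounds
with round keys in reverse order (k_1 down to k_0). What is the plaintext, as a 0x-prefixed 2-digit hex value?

s_0 = ciphertext = 0x03
s_1 = InvRound(s_0, k_1) = 0xFF
s_2 = InvRound(s_1, k_0) = 0xCC

0xCC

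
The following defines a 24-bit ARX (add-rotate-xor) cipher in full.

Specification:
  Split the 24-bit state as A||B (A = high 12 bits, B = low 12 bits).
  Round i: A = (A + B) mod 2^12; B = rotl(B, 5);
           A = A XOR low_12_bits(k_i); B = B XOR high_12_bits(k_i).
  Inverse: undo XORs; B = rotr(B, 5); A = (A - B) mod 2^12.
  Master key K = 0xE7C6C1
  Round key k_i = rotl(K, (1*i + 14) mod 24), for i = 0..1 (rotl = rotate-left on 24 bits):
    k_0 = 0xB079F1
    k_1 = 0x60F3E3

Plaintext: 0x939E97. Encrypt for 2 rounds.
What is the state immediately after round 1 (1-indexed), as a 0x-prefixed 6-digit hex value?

s_0 = plaintext = 0x939E97
s_1 = Round(s_0, k_0) = 0xE219FA
s_2 = Round(s_1, k_1) = 0xBF895C

0xE219FA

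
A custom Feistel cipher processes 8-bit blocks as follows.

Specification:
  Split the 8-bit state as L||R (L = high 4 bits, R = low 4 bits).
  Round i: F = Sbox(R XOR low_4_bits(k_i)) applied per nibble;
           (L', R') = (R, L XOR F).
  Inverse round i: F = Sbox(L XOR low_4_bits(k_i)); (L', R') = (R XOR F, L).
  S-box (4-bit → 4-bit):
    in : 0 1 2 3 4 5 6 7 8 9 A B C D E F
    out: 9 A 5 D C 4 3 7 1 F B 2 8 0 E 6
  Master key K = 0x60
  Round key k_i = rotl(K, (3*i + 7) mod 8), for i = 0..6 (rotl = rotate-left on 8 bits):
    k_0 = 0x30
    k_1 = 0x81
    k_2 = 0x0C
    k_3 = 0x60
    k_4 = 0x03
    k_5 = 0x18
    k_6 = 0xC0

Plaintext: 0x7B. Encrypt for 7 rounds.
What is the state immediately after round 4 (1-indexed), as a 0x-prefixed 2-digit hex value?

0x70

s_0 = plaintext = 0x7B
s_1 = Round(s_0, k_0) = 0xB5
s_2 = Round(s_1, k_1) = 0x57
s_3 = Round(s_2, k_2) = 0x77
s_4 = Round(s_3, k_3) = 0x70
s_5 = Round(s_4, k_4) = 0x0A
s_6 = Round(s_5, k_5) = 0xA5
s_7 = Round(s_6, k_6) = 0x5E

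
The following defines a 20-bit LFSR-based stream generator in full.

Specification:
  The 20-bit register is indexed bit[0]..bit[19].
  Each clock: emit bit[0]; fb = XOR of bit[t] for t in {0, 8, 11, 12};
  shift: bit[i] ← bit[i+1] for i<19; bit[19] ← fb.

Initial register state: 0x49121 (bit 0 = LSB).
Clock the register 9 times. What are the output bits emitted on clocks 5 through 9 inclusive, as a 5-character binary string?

01001

reg_0 = 0x49121
clock 1: out=1, reg = 0xA4890
clock 2: out=0, reg = 0xD2448
clock 3: out=0, reg = 0x69224
clock 4: out=0, reg = 0xB4912
clock 5: out=0, reg = 0x5A489
clock 6: out=1, reg = 0xAD244
clock 7: out=0, reg = 0xD6922
clock 8: out=0, reg = 0x6B491
clock 9: out=1, reg = 0x35A48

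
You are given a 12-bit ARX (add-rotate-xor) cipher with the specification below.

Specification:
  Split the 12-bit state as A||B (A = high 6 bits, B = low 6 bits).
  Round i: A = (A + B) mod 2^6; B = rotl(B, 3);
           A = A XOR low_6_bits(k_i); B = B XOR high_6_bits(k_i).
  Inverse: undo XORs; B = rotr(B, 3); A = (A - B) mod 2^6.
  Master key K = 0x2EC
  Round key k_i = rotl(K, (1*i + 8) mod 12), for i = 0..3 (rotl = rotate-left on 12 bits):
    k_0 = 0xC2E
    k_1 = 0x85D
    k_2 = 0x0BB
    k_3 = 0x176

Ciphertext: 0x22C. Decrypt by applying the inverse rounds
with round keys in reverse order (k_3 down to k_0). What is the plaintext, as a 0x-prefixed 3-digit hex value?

0x25E

s_0 = ciphertext = 0x22C
s_1 = InvRound(s_0, k_3) = 0xC4D
s_2 = InvRound(s_1, k_2) = 0x479
s_3 = InvRound(s_2, k_1) = 0x243
s_4 = InvRound(s_3, k_0) = 0x25E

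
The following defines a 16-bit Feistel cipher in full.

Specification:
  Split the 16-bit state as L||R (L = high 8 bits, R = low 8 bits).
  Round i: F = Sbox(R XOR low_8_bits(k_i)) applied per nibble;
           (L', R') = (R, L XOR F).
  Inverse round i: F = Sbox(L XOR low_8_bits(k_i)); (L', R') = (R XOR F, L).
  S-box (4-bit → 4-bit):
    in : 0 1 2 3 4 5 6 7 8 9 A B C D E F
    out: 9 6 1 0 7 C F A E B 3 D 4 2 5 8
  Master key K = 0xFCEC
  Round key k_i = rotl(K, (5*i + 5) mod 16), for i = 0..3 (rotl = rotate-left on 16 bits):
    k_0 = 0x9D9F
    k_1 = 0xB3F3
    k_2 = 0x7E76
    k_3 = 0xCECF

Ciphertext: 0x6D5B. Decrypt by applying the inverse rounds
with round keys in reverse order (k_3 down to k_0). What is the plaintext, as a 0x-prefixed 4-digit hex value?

0xA6E9

s_0 = ciphertext = 0x6D5B
s_1 = InvRound(s_0, k_3) = 0x6A6D
s_2 = InvRound(s_1, k_2) = 0x096A
s_3 = InvRound(s_2, k_1) = 0xE909
s_4 = InvRound(s_3, k_0) = 0xA6E9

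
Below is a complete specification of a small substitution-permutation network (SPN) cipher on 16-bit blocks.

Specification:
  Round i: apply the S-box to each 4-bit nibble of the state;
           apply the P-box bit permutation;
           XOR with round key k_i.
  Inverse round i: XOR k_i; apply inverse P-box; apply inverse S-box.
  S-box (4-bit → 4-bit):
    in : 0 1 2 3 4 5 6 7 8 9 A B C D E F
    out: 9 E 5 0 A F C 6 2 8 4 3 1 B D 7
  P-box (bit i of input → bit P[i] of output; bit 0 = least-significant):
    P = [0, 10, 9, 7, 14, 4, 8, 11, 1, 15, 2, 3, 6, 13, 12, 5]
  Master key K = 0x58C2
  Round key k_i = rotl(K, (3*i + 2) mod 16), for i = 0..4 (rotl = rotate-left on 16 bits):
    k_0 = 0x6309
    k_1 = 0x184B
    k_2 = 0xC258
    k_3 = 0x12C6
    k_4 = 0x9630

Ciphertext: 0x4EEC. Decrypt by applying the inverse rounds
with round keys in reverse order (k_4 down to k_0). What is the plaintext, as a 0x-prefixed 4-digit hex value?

0xD717

s_0 = ciphertext = 0x4EEC
s_1 = InvRound(s_0, k_4) = 0x21D9
s_2 = InvRound(s_1, k_3) = 0x7E72
s_3 = InvRound(s_2, k_2) = 0x1D98
s_4 = InvRound(s_3, k_1) = 0xCC7D
s_5 = InvRound(s_4, k_0) = 0xD717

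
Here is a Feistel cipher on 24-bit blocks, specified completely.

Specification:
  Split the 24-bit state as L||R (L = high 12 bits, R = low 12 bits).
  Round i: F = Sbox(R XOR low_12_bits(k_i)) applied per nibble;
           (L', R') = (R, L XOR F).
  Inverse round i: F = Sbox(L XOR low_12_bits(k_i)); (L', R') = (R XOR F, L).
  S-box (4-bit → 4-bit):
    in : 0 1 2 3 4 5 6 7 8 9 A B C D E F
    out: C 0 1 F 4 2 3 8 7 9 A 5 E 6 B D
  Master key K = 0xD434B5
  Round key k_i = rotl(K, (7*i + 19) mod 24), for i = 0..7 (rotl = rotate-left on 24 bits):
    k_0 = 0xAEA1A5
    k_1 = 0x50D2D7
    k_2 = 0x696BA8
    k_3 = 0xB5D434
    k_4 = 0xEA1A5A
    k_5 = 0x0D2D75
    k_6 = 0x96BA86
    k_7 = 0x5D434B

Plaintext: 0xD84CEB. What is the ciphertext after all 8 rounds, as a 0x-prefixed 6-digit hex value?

s_0 = plaintext = 0xD84CEB
s_1 = Round(s_0, k_0) = 0xCEBBCF
s_2 = Round(s_1, k_1) = 0xBCF5EC
s_3 = Round(s_2, k_2) = 0x5EC08B
s_4 = Round(s_3, k_3) = 0x08B1B1
s_5 = Round(s_4, k_4) = 0x1B153E
s_6 = Round(s_5, k_5) = 0x53E6F4
s_7 = Round(s_6, k_6) = 0x6F4BBF
s_8 = Round(s_7, k_7) = 0xBBF120

0xBBF120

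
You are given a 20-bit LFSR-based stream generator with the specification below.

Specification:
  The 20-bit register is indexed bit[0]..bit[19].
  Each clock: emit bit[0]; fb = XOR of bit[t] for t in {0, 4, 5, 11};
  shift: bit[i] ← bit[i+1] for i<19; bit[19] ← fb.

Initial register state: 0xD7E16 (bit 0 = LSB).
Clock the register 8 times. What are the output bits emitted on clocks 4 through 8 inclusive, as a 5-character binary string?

01000

reg_0 = 0xD7E16
clock 1: out=0, reg = 0x6BF0B
clock 2: out=1, reg = 0x35F85
clock 3: out=1, reg = 0x1AFC2
clock 4: out=0, reg = 0x8D7E1
clock 5: out=1, reg = 0x46BF0
clock 6: out=0, reg = 0xA35F8
clock 7: out=0, reg = 0x51AFC
clock 8: out=0, reg = 0xA8D7E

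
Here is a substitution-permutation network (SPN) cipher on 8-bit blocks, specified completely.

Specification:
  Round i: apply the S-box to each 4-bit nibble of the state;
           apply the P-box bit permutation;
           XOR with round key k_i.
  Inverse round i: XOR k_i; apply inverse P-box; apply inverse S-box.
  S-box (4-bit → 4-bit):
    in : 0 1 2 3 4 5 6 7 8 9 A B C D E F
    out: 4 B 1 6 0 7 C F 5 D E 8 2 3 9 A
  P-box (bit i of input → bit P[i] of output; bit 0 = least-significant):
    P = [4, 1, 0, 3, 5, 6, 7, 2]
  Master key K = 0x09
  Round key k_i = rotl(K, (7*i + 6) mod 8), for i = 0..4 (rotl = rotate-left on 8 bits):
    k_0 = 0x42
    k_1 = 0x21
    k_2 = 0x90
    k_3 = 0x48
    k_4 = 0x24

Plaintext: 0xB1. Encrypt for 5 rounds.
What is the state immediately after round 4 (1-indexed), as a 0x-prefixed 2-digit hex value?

0x2B

s_0 = plaintext = 0xB1
s_1 = Round(s_0, k_0) = 0x5C
s_2 = Round(s_1, k_1) = 0xC3
s_3 = Round(s_2, k_2) = 0xD3
s_4 = Round(s_3, k_3) = 0x2B
s_5 = Round(s_4, k_4) = 0x0C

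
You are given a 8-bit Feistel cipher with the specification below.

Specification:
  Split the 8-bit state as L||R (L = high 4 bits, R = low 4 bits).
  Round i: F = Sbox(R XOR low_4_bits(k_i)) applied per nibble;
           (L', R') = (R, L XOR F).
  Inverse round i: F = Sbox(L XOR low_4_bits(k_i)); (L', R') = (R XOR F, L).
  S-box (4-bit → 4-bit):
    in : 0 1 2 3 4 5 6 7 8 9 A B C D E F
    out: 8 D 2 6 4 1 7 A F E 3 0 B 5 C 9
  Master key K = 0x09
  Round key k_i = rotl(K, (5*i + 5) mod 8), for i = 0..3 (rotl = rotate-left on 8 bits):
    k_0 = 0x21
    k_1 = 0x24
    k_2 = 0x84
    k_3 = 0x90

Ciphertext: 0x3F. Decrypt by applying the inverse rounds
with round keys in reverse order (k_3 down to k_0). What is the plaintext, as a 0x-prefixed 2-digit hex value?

s_0 = ciphertext = 0x3F
s_1 = InvRound(s_0, k_3) = 0x93
s_2 = InvRound(s_1, k_2) = 0x69
s_3 = InvRound(s_2, k_1) = 0xB6
s_4 = InvRound(s_3, k_0) = 0x5B

0x5B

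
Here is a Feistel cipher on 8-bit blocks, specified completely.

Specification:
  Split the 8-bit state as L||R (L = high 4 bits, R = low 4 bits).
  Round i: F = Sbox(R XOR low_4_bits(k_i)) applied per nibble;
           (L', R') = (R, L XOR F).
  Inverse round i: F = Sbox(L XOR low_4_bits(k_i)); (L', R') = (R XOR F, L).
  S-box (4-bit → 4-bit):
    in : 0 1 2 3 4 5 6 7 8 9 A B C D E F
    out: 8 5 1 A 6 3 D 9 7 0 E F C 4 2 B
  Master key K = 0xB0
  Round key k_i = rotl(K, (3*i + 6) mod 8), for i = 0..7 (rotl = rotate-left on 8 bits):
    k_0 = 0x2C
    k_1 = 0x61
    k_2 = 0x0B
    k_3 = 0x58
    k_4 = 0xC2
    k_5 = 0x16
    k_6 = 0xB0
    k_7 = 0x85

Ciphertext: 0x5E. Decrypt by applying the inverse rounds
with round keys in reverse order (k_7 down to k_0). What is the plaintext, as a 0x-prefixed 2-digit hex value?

s_0 = ciphertext = 0x5E
s_1 = InvRound(s_0, k_7) = 0x65
s_2 = InvRound(s_1, k_6) = 0x86
s_3 = InvRound(s_2, k_5) = 0x48
s_4 = InvRound(s_3, k_4) = 0x54
s_5 = InvRound(s_4, k_3) = 0x05
s_6 = InvRound(s_5, k_2) = 0xA0
s_7 = InvRound(s_6, k_1) = 0xFA
s_8 = InvRound(s_7, k_0) = 0x0F

0x0F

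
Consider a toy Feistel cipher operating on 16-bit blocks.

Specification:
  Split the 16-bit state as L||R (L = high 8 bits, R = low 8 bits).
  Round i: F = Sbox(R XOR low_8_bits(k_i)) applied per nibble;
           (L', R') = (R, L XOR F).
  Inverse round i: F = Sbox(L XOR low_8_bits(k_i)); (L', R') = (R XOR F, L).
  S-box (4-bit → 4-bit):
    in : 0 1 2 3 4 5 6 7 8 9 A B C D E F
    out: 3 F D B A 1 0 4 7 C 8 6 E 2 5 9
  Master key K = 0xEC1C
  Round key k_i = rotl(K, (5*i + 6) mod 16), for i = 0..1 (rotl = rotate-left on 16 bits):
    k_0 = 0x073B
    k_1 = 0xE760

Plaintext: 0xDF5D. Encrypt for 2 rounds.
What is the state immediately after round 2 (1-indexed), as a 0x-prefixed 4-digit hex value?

0xDF34

s_0 = plaintext = 0xDF5D
s_1 = Round(s_0, k_0) = 0x5DDF
s_2 = Round(s_1, k_1) = 0xDF34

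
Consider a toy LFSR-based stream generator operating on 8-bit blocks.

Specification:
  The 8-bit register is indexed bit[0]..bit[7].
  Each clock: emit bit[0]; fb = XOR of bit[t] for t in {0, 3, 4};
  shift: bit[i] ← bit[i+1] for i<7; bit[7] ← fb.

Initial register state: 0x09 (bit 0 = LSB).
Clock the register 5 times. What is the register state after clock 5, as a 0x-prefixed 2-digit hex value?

0x40

reg_0 = 0x09
clock 1: out=1, reg = 0x04
clock 2: out=0, reg = 0x02
clock 3: out=0, reg = 0x01
clock 4: out=1, reg = 0x80
clock 5: out=0, reg = 0x40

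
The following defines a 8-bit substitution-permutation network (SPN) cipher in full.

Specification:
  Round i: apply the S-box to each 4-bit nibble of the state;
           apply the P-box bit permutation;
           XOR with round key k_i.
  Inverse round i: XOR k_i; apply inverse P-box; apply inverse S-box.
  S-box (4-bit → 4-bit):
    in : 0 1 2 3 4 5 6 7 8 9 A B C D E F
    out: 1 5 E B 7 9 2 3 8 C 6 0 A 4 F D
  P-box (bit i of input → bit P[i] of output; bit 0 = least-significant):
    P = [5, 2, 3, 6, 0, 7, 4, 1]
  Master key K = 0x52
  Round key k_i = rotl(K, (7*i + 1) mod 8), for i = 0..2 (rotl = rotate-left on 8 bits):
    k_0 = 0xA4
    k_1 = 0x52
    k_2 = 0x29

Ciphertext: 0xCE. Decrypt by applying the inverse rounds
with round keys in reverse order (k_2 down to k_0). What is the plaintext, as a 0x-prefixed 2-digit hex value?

0x70

s_0 = ciphertext = 0xCE
s_1 = InvRound(s_0, k_2) = 0x33
s_2 = InvRound(s_1, k_1) = 0x05
s_3 = InvRound(s_2, k_0) = 0x70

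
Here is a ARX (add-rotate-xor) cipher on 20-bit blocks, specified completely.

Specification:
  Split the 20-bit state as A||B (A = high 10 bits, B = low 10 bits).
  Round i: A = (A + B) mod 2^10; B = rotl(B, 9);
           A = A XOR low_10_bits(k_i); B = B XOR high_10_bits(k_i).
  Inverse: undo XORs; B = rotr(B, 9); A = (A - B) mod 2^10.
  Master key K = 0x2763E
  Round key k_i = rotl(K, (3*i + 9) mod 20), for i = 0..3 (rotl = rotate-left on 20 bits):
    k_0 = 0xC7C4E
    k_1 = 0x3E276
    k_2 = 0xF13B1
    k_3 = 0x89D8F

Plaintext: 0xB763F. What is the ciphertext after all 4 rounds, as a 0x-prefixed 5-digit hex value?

s_0 = plaintext = 0xB763F
s_1 = Round(s_0, k_0) = 0x54800
s_2 = Round(s_1, k_1) = 0xC90F8
s_3 = Round(s_2, k_2) = 0xEB7B8
s_4 = Round(s_3, k_3) = 0xBABFB

0xBABFB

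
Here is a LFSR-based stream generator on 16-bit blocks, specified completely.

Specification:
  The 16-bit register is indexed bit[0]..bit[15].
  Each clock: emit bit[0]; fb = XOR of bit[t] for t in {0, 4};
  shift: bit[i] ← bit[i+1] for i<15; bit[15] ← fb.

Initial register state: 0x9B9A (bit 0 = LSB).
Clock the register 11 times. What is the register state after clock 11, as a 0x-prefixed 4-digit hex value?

0x4473

reg_0 = 0x9B9A
clock 1: out=0, reg = 0xCDCD
clock 2: out=1, reg = 0xE6E6
clock 3: out=0, reg = 0x7373
clock 4: out=1, reg = 0x39B9
clock 5: out=1, reg = 0x1CDC
clock 6: out=0, reg = 0x8E6E
clock 7: out=0, reg = 0x4737
clock 8: out=1, reg = 0x239B
clock 9: out=1, reg = 0x11CD
clock 10: out=1, reg = 0x88E6
clock 11: out=0, reg = 0x4473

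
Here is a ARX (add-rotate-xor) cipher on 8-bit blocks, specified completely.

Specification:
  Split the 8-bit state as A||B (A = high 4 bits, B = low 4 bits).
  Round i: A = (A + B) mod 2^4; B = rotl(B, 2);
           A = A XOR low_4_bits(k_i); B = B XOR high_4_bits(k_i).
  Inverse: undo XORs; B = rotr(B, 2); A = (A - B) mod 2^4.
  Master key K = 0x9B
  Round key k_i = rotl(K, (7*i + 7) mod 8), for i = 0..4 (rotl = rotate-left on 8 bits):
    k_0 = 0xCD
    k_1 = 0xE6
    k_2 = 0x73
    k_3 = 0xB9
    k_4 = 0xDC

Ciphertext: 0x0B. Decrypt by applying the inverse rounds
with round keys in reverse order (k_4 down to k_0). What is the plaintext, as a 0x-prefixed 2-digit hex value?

s_0 = ciphertext = 0x0B
s_1 = InvRound(s_0, k_4) = 0x39
s_2 = InvRound(s_1, k_3) = 0x28
s_3 = InvRound(s_2, k_2) = 0x2F
s_4 = InvRound(s_3, k_1) = 0x04
s_5 = InvRound(s_4, k_0) = 0xB2

0xB2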